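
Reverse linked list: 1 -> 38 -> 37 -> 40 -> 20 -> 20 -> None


Step 1: curr=1, set curr.next=prev(None) | reversed so far: 1
Step 2: curr=38, set curr.next=prev(1) | reversed so far: 38 -> 1
Step 3: curr=37, set curr.next=prev(38) | reversed so far: 37 -> 38 -> 1
Step 4: curr=40, set curr.next=prev(37) | reversed so far: 40 -> 37 -> 38 -> 1
Step 5: curr=20, set curr.next=prev(40) | reversed so far: 20 -> 40 -> 37 -> 38 -> 1
Step 6: curr=20, set curr.next=prev(20) | reversed so far: 20 -> 20 -> 40 -> 37 -> 38 -> 1

20 -> 20 -> 40 -> 37 -> 38 -> 1 -> None


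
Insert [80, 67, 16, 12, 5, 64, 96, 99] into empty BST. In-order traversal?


Insert 80: root
Insert 67: L from 80
Insert 16: L from 80 -> L from 67
Insert 12: L from 80 -> L from 67 -> L from 16
Insert 5: L from 80 -> L from 67 -> L from 16 -> L from 12
Insert 64: L from 80 -> L from 67 -> R from 16
Insert 96: R from 80
Insert 99: R from 80 -> R from 96

In-order: [5, 12, 16, 64, 67, 80, 96, 99]


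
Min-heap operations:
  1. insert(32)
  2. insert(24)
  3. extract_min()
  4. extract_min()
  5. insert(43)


insert(32) -> [32]
insert(24) -> [24, 32]
extract_min()->24, [32]
extract_min()->32, []
insert(43) -> [43]

Final heap: [43]


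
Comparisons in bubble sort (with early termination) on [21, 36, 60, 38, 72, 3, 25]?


Algorithm: bubble sort (with early termination)
Input: [21, 36, 60, 38, 72, 3, 25]
Sorted: [3, 21, 25, 36, 38, 60, 72]

21


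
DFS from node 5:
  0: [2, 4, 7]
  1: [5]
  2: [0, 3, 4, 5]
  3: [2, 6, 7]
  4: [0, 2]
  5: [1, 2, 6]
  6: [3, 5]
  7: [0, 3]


Visit 5, push [6, 2, 1]
Visit 1, push []
Visit 2, push [4, 3, 0]
Visit 0, push [7, 4]
Visit 4, push []
Visit 7, push [3]
Visit 3, push [6]
Visit 6, push []

DFS order: [5, 1, 2, 0, 4, 7, 3, 6]


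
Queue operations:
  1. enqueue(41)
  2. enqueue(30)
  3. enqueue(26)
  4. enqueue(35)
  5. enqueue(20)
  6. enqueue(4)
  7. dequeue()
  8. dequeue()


enqueue(41) -> [41]
enqueue(30) -> [41, 30]
enqueue(26) -> [41, 30, 26]
enqueue(35) -> [41, 30, 26, 35]
enqueue(20) -> [41, 30, 26, 35, 20]
enqueue(4) -> [41, 30, 26, 35, 20, 4]
dequeue()->41, [30, 26, 35, 20, 4]
dequeue()->30, [26, 35, 20, 4]

Final queue: [26, 35, 20, 4]


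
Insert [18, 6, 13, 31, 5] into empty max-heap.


Insert 18: [18]
Insert 6: [18, 6]
Insert 13: [18, 6, 13]
Insert 31: [31, 18, 13, 6]
Insert 5: [31, 18, 13, 6, 5]

Final heap: [31, 18, 13, 6, 5]


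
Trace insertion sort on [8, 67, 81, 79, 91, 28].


Initial: [8, 67, 81, 79, 91, 28]
Insert 67: [8, 67, 81, 79, 91, 28]
Insert 81: [8, 67, 81, 79, 91, 28]
Insert 79: [8, 67, 79, 81, 91, 28]
Insert 91: [8, 67, 79, 81, 91, 28]
Insert 28: [8, 28, 67, 79, 81, 91]

Sorted: [8, 28, 67, 79, 81, 91]


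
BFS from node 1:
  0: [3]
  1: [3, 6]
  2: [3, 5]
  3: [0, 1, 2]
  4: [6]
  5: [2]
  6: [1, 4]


Visit 1, enqueue [3, 6]
Visit 3, enqueue [0, 2]
Visit 6, enqueue [4]
Visit 0, enqueue []
Visit 2, enqueue [5]
Visit 4, enqueue []
Visit 5, enqueue []

BFS order: [1, 3, 6, 0, 2, 4, 5]


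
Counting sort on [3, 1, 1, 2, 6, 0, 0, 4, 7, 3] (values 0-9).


Input: [3, 1, 1, 2, 6, 0, 0, 4, 7, 3]
Counts: [2, 2, 1, 2, 1, 0, 1, 1, 0, 0]

Sorted: [0, 0, 1, 1, 2, 3, 3, 4, 6, 7]


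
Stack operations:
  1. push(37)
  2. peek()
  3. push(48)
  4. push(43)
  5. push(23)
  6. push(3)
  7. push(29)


push(37) -> [37]
peek()->37
push(48) -> [37, 48]
push(43) -> [37, 48, 43]
push(23) -> [37, 48, 43, 23]
push(3) -> [37, 48, 43, 23, 3]
push(29) -> [37, 48, 43, 23, 3, 29]

Final stack: [37, 48, 43, 23, 3, 29]


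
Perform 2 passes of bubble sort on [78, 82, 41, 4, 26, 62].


Initial: [78, 82, 41, 4, 26, 62]
Pass 1: [78, 41, 4, 26, 62, 82] (4 swaps)
Pass 2: [41, 4, 26, 62, 78, 82] (4 swaps)

After 2 passes: [41, 4, 26, 62, 78, 82]


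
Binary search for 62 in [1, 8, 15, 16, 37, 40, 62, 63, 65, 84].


Step 1: lo=0, hi=9, mid=4, val=37
Step 2: lo=5, hi=9, mid=7, val=63
Step 3: lo=5, hi=6, mid=5, val=40
Step 4: lo=6, hi=6, mid=6, val=62

Found at index 6


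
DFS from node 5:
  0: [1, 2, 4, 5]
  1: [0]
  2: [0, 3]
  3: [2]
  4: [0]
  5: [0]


Visit 5, push [0]
Visit 0, push [4, 2, 1]
Visit 1, push []
Visit 2, push [3]
Visit 3, push []
Visit 4, push []

DFS order: [5, 0, 1, 2, 3, 4]


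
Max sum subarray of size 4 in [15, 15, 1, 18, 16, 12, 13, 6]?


[0:4]: 49
[1:5]: 50
[2:6]: 47
[3:7]: 59
[4:8]: 47

Max: 59 at [3:7]


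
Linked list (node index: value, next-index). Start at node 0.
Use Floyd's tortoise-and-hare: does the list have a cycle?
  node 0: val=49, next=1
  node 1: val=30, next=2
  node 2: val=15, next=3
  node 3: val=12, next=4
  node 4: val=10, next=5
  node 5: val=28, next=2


Floyd's tortoise (slow, +1) and hare (fast, +2):
  init: slow=0, fast=0
  step 1: slow=1, fast=2
  step 2: slow=2, fast=4
  step 3: slow=3, fast=2
  step 4: slow=4, fast=4
  slow == fast at node 4: cycle detected

Cycle: yes


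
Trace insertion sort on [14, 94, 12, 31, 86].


Initial: [14, 94, 12, 31, 86]
Insert 94: [14, 94, 12, 31, 86]
Insert 12: [12, 14, 94, 31, 86]
Insert 31: [12, 14, 31, 94, 86]
Insert 86: [12, 14, 31, 86, 94]

Sorted: [12, 14, 31, 86, 94]


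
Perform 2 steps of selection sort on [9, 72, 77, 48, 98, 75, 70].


Initial: [9, 72, 77, 48, 98, 75, 70]
Step 1: min=9 at 0
  Swap: [9, 72, 77, 48, 98, 75, 70]
Step 2: min=48 at 3
  Swap: [9, 48, 77, 72, 98, 75, 70]

After 2 steps: [9, 48, 77, 72, 98, 75, 70]


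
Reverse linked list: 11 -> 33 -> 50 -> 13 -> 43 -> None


Step 1: curr=11, set curr.next=prev(None) | reversed so far: 11
Step 2: curr=33, set curr.next=prev(11) | reversed so far: 33 -> 11
Step 3: curr=50, set curr.next=prev(33) | reversed so far: 50 -> 33 -> 11
Step 4: curr=13, set curr.next=prev(50) | reversed so far: 13 -> 50 -> 33 -> 11
Step 5: curr=43, set curr.next=prev(13) | reversed so far: 43 -> 13 -> 50 -> 33 -> 11

43 -> 13 -> 50 -> 33 -> 11 -> None


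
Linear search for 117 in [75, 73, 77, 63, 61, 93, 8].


i=0: 75!=117
i=1: 73!=117
i=2: 77!=117
i=3: 63!=117
i=4: 61!=117
i=5: 93!=117
i=6: 8!=117

Not found, 7 comps


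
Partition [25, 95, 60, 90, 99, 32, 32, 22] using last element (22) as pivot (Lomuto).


Pivot: 22
Place pivot at 0: [22, 95, 60, 90, 99, 32, 32, 25]

Partitioned: [22, 95, 60, 90, 99, 32, 32, 25]


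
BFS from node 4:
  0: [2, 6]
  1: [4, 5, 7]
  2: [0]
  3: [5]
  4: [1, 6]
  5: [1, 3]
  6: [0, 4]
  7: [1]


Visit 4, enqueue [1, 6]
Visit 1, enqueue [5, 7]
Visit 6, enqueue [0]
Visit 5, enqueue [3]
Visit 7, enqueue []
Visit 0, enqueue [2]
Visit 3, enqueue []
Visit 2, enqueue []

BFS order: [4, 1, 6, 5, 7, 0, 3, 2]


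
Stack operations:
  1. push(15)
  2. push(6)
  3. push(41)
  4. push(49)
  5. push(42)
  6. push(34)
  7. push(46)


push(15) -> [15]
push(6) -> [15, 6]
push(41) -> [15, 6, 41]
push(49) -> [15, 6, 41, 49]
push(42) -> [15, 6, 41, 49, 42]
push(34) -> [15, 6, 41, 49, 42, 34]
push(46) -> [15, 6, 41, 49, 42, 34, 46]

Final stack: [15, 6, 41, 49, 42, 34, 46]


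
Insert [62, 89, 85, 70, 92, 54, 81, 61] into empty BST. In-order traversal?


Insert 62: root
Insert 89: R from 62
Insert 85: R from 62 -> L from 89
Insert 70: R from 62 -> L from 89 -> L from 85
Insert 92: R from 62 -> R from 89
Insert 54: L from 62
Insert 81: R from 62 -> L from 89 -> L from 85 -> R from 70
Insert 61: L from 62 -> R from 54

In-order: [54, 61, 62, 70, 81, 85, 89, 92]


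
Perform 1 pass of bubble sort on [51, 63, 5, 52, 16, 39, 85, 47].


Initial: [51, 63, 5, 52, 16, 39, 85, 47]
Pass 1: [51, 5, 52, 16, 39, 63, 47, 85] (5 swaps)

After 1 pass: [51, 5, 52, 16, 39, 63, 47, 85]


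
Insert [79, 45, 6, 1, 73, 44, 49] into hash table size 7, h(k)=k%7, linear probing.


Insert 79: h=2 -> slot 2
Insert 45: h=3 -> slot 3
Insert 6: h=6 -> slot 6
Insert 1: h=1 -> slot 1
Insert 73: h=3, 1 probes -> slot 4
Insert 44: h=2, 3 probes -> slot 5
Insert 49: h=0 -> slot 0

Table: [49, 1, 79, 45, 73, 44, 6]


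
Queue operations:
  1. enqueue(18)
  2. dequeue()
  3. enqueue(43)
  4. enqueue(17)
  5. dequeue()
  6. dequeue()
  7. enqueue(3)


enqueue(18) -> [18]
dequeue()->18, []
enqueue(43) -> [43]
enqueue(17) -> [43, 17]
dequeue()->43, [17]
dequeue()->17, []
enqueue(3) -> [3]

Final queue: [3]


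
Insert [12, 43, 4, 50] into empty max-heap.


Insert 12: [12]
Insert 43: [43, 12]
Insert 4: [43, 12, 4]
Insert 50: [50, 43, 4, 12]

Final heap: [50, 43, 4, 12]


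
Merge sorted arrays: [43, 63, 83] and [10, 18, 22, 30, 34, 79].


Take 10 from B
Take 18 from B
Take 22 from B
Take 30 from B
Take 34 from B
Take 43 from A
Take 63 from A
Take 79 from B

Merged: [10, 18, 22, 30, 34, 43, 63, 79, 83]


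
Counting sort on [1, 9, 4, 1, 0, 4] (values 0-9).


Input: [1, 9, 4, 1, 0, 4]
Counts: [1, 2, 0, 0, 2, 0, 0, 0, 0, 1]

Sorted: [0, 1, 1, 4, 4, 9]


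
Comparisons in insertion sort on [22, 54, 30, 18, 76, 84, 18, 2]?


Algorithm: insertion sort
Input: [22, 54, 30, 18, 76, 84, 18, 2]
Sorted: [2, 18, 18, 22, 30, 54, 76, 84]

21


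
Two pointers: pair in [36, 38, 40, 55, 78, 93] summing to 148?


lo=0(36)+hi=5(93)=129
lo=1(38)+hi=5(93)=131
lo=2(40)+hi=5(93)=133
lo=3(55)+hi=5(93)=148

Yes: 55+93=148


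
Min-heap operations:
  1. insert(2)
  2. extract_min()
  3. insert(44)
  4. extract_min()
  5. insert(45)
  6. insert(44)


insert(2) -> [2]
extract_min()->2, []
insert(44) -> [44]
extract_min()->44, []
insert(45) -> [45]
insert(44) -> [44, 45]

Final heap: [44, 45]


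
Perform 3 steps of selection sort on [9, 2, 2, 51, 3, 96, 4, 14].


Initial: [9, 2, 2, 51, 3, 96, 4, 14]
Step 1: min=2 at 1
  Swap: [2, 9, 2, 51, 3, 96, 4, 14]
Step 2: min=2 at 2
  Swap: [2, 2, 9, 51, 3, 96, 4, 14]
Step 3: min=3 at 4
  Swap: [2, 2, 3, 51, 9, 96, 4, 14]

After 3 steps: [2, 2, 3, 51, 9, 96, 4, 14]


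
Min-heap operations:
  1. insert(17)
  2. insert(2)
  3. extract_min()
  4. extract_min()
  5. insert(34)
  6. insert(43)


insert(17) -> [17]
insert(2) -> [2, 17]
extract_min()->2, [17]
extract_min()->17, []
insert(34) -> [34]
insert(43) -> [34, 43]

Final heap: [34, 43]


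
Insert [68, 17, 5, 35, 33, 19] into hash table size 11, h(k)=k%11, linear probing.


Insert 68: h=2 -> slot 2
Insert 17: h=6 -> slot 6
Insert 5: h=5 -> slot 5
Insert 35: h=2, 1 probes -> slot 3
Insert 33: h=0 -> slot 0
Insert 19: h=8 -> slot 8

Table: [33, None, 68, 35, None, 5, 17, None, 19, None, None]


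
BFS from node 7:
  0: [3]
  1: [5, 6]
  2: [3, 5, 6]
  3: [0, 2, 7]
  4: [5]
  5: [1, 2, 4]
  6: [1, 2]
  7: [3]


Visit 7, enqueue [3]
Visit 3, enqueue [0, 2]
Visit 0, enqueue []
Visit 2, enqueue [5, 6]
Visit 5, enqueue [1, 4]
Visit 6, enqueue []
Visit 1, enqueue []
Visit 4, enqueue []

BFS order: [7, 3, 0, 2, 5, 6, 1, 4]


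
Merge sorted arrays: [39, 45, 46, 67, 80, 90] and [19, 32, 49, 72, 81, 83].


Take 19 from B
Take 32 from B
Take 39 from A
Take 45 from A
Take 46 from A
Take 49 from B
Take 67 from A
Take 72 from B
Take 80 from A
Take 81 from B
Take 83 from B

Merged: [19, 32, 39, 45, 46, 49, 67, 72, 80, 81, 83, 90]


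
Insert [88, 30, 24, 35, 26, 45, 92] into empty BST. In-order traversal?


Insert 88: root
Insert 30: L from 88
Insert 24: L from 88 -> L from 30
Insert 35: L from 88 -> R from 30
Insert 26: L from 88 -> L from 30 -> R from 24
Insert 45: L from 88 -> R from 30 -> R from 35
Insert 92: R from 88

In-order: [24, 26, 30, 35, 45, 88, 92]


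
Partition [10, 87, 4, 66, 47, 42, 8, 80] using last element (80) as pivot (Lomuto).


Pivot: 80
  10 <= 80: advance i (no swap)
  4 <= 80: swap -> [10, 4, 87, 66, 47, 42, 8, 80]
  66 <= 80: swap -> [10, 4, 66, 87, 47, 42, 8, 80]
  47 <= 80: swap -> [10, 4, 66, 47, 87, 42, 8, 80]
  42 <= 80: swap -> [10, 4, 66, 47, 42, 87, 8, 80]
  8 <= 80: swap -> [10, 4, 66, 47, 42, 8, 87, 80]
Place pivot at 6: [10, 4, 66, 47, 42, 8, 80, 87]

Partitioned: [10, 4, 66, 47, 42, 8, 80, 87]


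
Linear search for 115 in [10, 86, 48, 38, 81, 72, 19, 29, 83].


i=0: 10!=115
i=1: 86!=115
i=2: 48!=115
i=3: 38!=115
i=4: 81!=115
i=5: 72!=115
i=6: 19!=115
i=7: 29!=115
i=8: 83!=115

Not found, 9 comps


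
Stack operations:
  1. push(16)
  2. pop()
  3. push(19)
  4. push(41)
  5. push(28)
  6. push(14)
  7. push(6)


push(16) -> [16]
pop()->16, []
push(19) -> [19]
push(41) -> [19, 41]
push(28) -> [19, 41, 28]
push(14) -> [19, 41, 28, 14]
push(6) -> [19, 41, 28, 14, 6]

Final stack: [19, 41, 28, 14, 6]


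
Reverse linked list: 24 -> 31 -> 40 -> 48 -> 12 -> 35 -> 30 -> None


Step 1: curr=24, set curr.next=prev(None) | reversed so far: 24
Step 2: curr=31, set curr.next=prev(24) | reversed so far: 31 -> 24
Step 3: curr=40, set curr.next=prev(31) | reversed so far: 40 -> 31 -> 24
Step 4: curr=48, set curr.next=prev(40) | reversed so far: 48 -> 40 -> 31 -> 24
Step 5: curr=12, set curr.next=prev(48) | reversed so far: 12 -> 48 -> 40 -> 31 -> 24
Step 6: curr=35, set curr.next=prev(12) | reversed so far: 35 -> 12 -> 48 -> 40 -> 31 -> 24
Step 7: curr=30, set curr.next=prev(35) | reversed so far: 30 -> 35 -> 12 -> 48 -> 40 -> 31 -> 24

30 -> 35 -> 12 -> 48 -> 40 -> 31 -> 24 -> None


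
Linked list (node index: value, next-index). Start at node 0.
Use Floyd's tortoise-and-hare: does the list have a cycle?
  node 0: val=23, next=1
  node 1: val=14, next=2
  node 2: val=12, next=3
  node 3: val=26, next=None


Floyd's tortoise (slow, +1) and hare (fast, +2):
  init: slow=0, fast=0
  step 1: slow=1, fast=2
  step 2: fast 2->3->None, no cycle

Cycle: no


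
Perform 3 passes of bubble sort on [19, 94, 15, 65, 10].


Initial: [19, 94, 15, 65, 10]
Pass 1: [19, 15, 65, 10, 94] (3 swaps)
Pass 2: [15, 19, 10, 65, 94] (2 swaps)
Pass 3: [15, 10, 19, 65, 94] (1 swaps)

After 3 passes: [15, 10, 19, 65, 94]


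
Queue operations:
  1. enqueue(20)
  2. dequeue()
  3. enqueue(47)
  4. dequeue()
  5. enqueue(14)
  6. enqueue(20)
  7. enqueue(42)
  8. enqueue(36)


enqueue(20) -> [20]
dequeue()->20, []
enqueue(47) -> [47]
dequeue()->47, []
enqueue(14) -> [14]
enqueue(20) -> [14, 20]
enqueue(42) -> [14, 20, 42]
enqueue(36) -> [14, 20, 42, 36]

Final queue: [14, 20, 42, 36]


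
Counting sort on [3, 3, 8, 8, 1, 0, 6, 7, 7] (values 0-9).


Input: [3, 3, 8, 8, 1, 0, 6, 7, 7]
Counts: [1, 1, 0, 2, 0, 0, 1, 2, 2, 0]

Sorted: [0, 1, 3, 3, 6, 7, 7, 8, 8]


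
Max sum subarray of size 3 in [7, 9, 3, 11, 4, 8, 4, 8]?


[0:3]: 19
[1:4]: 23
[2:5]: 18
[3:6]: 23
[4:7]: 16
[5:8]: 20

Max: 23 at [1:4]


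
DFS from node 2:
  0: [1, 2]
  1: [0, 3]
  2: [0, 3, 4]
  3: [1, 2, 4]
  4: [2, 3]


Visit 2, push [4, 3, 0]
Visit 0, push [1]
Visit 1, push [3]
Visit 3, push [4]
Visit 4, push []

DFS order: [2, 0, 1, 3, 4]


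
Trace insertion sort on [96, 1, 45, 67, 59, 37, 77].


Initial: [96, 1, 45, 67, 59, 37, 77]
Insert 1: [1, 96, 45, 67, 59, 37, 77]
Insert 45: [1, 45, 96, 67, 59, 37, 77]
Insert 67: [1, 45, 67, 96, 59, 37, 77]
Insert 59: [1, 45, 59, 67, 96, 37, 77]
Insert 37: [1, 37, 45, 59, 67, 96, 77]
Insert 77: [1, 37, 45, 59, 67, 77, 96]

Sorted: [1, 37, 45, 59, 67, 77, 96]


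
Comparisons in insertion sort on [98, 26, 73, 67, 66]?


Algorithm: insertion sort
Input: [98, 26, 73, 67, 66]
Sorted: [26, 66, 67, 73, 98]

10


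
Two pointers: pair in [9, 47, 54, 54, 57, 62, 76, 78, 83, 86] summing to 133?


lo=0(9)+hi=9(86)=95
lo=1(47)+hi=9(86)=133

Yes: 47+86=133


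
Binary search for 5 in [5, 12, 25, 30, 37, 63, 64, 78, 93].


Step 1: lo=0, hi=8, mid=4, val=37
Step 2: lo=0, hi=3, mid=1, val=12
Step 3: lo=0, hi=0, mid=0, val=5

Found at index 0


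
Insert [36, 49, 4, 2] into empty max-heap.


Insert 36: [36]
Insert 49: [49, 36]
Insert 4: [49, 36, 4]
Insert 2: [49, 36, 4, 2]

Final heap: [49, 36, 4, 2]


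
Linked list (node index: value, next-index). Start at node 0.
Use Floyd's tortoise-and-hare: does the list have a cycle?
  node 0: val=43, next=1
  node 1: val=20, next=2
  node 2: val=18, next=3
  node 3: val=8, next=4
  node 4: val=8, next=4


Floyd's tortoise (slow, +1) and hare (fast, +2):
  init: slow=0, fast=0
  step 1: slow=1, fast=2
  step 2: slow=2, fast=4
  step 3: slow=3, fast=4
  step 4: slow=4, fast=4
  slow == fast at node 4: cycle detected

Cycle: yes


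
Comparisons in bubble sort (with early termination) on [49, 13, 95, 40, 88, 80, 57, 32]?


Algorithm: bubble sort (with early termination)
Input: [49, 13, 95, 40, 88, 80, 57, 32]
Sorted: [13, 32, 40, 49, 57, 80, 88, 95]

28


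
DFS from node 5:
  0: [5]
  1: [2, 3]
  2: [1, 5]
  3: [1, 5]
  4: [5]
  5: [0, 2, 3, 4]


Visit 5, push [4, 3, 2, 0]
Visit 0, push []
Visit 2, push [1]
Visit 1, push [3]
Visit 3, push []
Visit 4, push []

DFS order: [5, 0, 2, 1, 3, 4]


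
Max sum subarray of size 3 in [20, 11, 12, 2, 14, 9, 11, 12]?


[0:3]: 43
[1:4]: 25
[2:5]: 28
[3:6]: 25
[4:7]: 34
[5:8]: 32

Max: 43 at [0:3]


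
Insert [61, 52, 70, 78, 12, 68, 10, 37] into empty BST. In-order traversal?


Insert 61: root
Insert 52: L from 61
Insert 70: R from 61
Insert 78: R from 61 -> R from 70
Insert 12: L from 61 -> L from 52
Insert 68: R from 61 -> L from 70
Insert 10: L from 61 -> L from 52 -> L from 12
Insert 37: L from 61 -> L from 52 -> R from 12

In-order: [10, 12, 37, 52, 61, 68, 70, 78]


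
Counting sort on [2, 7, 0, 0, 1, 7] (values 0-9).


Input: [2, 7, 0, 0, 1, 7]
Counts: [2, 1, 1, 0, 0, 0, 0, 2, 0, 0]

Sorted: [0, 0, 1, 2, 7, 7]


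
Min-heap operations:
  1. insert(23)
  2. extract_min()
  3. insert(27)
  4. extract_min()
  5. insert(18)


insert(23) -> [23]
extract_min()->23, []
insert(27) -> [27]
extract_min()->27, []
insert(18) -> [18]

Final heap: [18]


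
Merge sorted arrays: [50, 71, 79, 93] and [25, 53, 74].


Take 25 from B
Take 50 from A
Take 53 from B
Take 71 from A
Take 74 from B

Merged: [25, 50, 53, 71, 74, 79, 93]


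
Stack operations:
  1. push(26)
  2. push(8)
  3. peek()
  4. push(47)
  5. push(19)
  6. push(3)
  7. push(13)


push(26) -> [26]
push(8) -> [26, 8]
peek()->8
push(47) -> [26, 8, 47]
push(19) -> [26, 8, 47, 19]
push(3) -> [26, 8, 47, 19, 3]
push(13) -> [26, 8, 47, 19, 3, 13]

Final stack: [26, 8, 47, 19, 3, 13]


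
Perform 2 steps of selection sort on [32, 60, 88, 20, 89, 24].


Initial: [32, 60, 88, 20, 89, 24]
Step 1: min=20 at 3
  Swap: [20, 60, 88, 32, 89, 24]
Step 2: min=24 at 5
  Swap: [20, 24, 88, 32, 89, 60]

After 2 steps: [20, 24, 88, 32, 89, 60]


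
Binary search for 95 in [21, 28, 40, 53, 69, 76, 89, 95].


Step 1: lo=0, hi=7, mid=3, val=53
Step 2: lo=4, hi=7, mid=5, val=76
Step 3: lo=6, hi=7, mid=6, val=89
Step 4: lo=7, hi=7, mid=7, val=95

Found at index 7


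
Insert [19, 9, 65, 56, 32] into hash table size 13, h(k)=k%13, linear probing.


Insert 19: h=6 -> slot 6
Insert 9: h=9 -> slot 9
Insert 65: h=0 -> slot 0
Insert 56: h=4 -> slot 4
Insert 32: h=6, 1 probes -> slot 7

Table: [65, None, None, None, 56, None, 19, 32, None, 9, None, None, None]


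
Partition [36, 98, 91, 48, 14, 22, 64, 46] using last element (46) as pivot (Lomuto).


Pivot: 46
  36 <= 46: advance i (no swap)
  14 <= 46: swap -> [36, 14, 91, 48, 98, 22, 64, 46]
  22 <= 46: swap -> [36, 14, 22, 48, 98, 91, 64, 46]
Place pivot at 3: [36, 14, 22, 46, 98, 91, 64, 48]

Partitioned: [36, 14, 22, 46, 98, 91, 64, 48]


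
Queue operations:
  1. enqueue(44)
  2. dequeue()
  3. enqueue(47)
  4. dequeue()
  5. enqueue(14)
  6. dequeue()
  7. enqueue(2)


enqueue(44) -> [44]
dequeue()->44, []
enqueue(47) -> [47]
dequeue()->47, []
enqueue(14) -> [14]
dequeue()->14, []
enqueue(2) -> [2]

Final queue: [2]


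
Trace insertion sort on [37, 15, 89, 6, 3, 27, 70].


Initial: [37, 15, 89, 6, 3, 27, 70]
Insert 15: [15, 37, 89, 6, 3, 27, 70]
Insert 89: [15, 37, 89, 6, 3, 27, 70]
Insert 6: [6, 15, 37, 89, 3, 27, 70]
Insert 3: [3, 6, 15, 37, 89, 27, 70]
Insert 27: [3, 6, 15, 27, 37, 89, 70]
Insert 70: [3, 6, 15, 27, 37, 70, 89]

Sorted: [3, 6, 15, 27, 37, 70, 89]


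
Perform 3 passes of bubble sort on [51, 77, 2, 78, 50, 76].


Initial: [51, 77, 2, 78, 50, 76]
Pass 1: [51, 2, 77, 50, 76, 78] (3 swaps)
Pass 2: [2, 51, 50, 76, 77, 78] (3 swaps)
Pass 3: [2, 50, 51, 76, 77, 78] (1 swaps)

After 3 passes: [2, 50, 51, 76, 77, 78]


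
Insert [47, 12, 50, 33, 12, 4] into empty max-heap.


Insert 47: [47]
Insert 12: [47, 12]
Insert 50: [50, 12, 47]
Insert 33: [50, 33, 47, 12]
Insert 12: [50, 33, 47, 12, 12]
Insert 4: [50, 33, 47, 12, 12, 4]

Final heap: [50, 33, 47, 12, 12, 4]


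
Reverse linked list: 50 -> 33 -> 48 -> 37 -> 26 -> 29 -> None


Step 1: curr=50, set curr.next=prev(None) | reversed so far: 50
Step 2: curr=33, set curr.next=prev(50) | reversed so far: 33 -> 50
Step 3: curr=48, set curr.next=prev(33) | reversed so far: 48 -> 33 -> 50
Step 4: curr=37, set curr.next=prev(48) | reversed so far: 37 -> 48 -> 33 -> 50
Step 5: curr=26, set curr.next=prev(37) | reversed so far: 26 -> 37 -> 48 -> 33 -> 50
Step 6: curr=29, set curr.next=prev(26) | reversed so far: 29 -> 26 -> 37 -> 48 -> 33 -> 50

29 -> 26 -> 37 -> 48 -> 33 -> 50 -> None


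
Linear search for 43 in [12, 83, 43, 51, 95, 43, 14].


i=0: 12!=43
i=1: 83!=43
i=2: 43==43 found!

Found at 2, 3 comps


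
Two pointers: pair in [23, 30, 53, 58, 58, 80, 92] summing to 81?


lo=0(23)+hi=6(92)=115
lo=0(23)+hi=5(80)=103
lo=0(23)+hi=4(58)=81

Yes: 23+58=81


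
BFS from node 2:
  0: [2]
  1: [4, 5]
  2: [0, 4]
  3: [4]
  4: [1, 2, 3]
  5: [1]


Visit 2, enqueue [0, 4]
Visit 0, enqueue []
Visit 4, enqueue [1, 3]
Visit 1, enqueue [5]
Visit 3, enqueue []
Visit 5, enqueue []

BFS order: [2, 0, 4, 1, 3, 5]


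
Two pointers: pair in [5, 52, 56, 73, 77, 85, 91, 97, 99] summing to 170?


lo=0(5)+hi=8(99)=104
lo=1(52)+hi=8(99)=151
lo=2(56)+hi=8(99)=155
lo=3(73)+hi=8(99)=172
lo=3(73)+hi=7(97)=170

Yes: 73+97=170


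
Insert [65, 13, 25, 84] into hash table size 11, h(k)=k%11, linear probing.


Insert 65: h=10 -> slot 10
Insert 13: h=2 -> slot 2
Insert 25: h=3 -> slot 3
Insert 84: h=7 -> slot 7

Table: [None, None, 13, 25, None, None, None, 84, None, None, 65]


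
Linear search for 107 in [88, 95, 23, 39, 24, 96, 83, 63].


i=0: 88!=107
i=1: 95!=107
i=2: 23!=107
i=3: 39!=107
i=4: 24!=107
i=5: 96!=107
i=6: 83!=107
i=7: 63!=107

Not found, 8 comps


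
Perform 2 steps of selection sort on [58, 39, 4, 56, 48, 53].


Initial: [58, 39, 4, 56, 48, 53]
Step 1: min=4 at 2
  Swap: [4, 39, 58, 56, 48, 53]
Step 2: min=39 at 1
  Swap: [4, 39, 58, 56, 48, 53]

After 2 steps: [4, 39, 58, 56, 48, 53]


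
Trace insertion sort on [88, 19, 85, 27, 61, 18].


Initial: [88, 19, 85, 27, 61, 18]
Insert 19: [19, 88, 85, 27, 61, 18]
Insert 85: [19, 85, 88, 27, 61, 18]
Insert 27: [19, 27, 85, 88, 61, 18]
Insert 61: [19, 27, 61, 85, 88, 18]
Insert 18: [18, 19, 27, 61, 85, 88]

Sorted: [18, 19, 27, 61, 85, 88]


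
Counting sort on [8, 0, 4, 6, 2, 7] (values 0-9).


Input: [8, 0, 4, 6, 2, 7]
Counts: [1, 0, 1, 0, 1, 0, 1, 1, 1, 0]

Sorted: [0, 2, 4, 6, 7, 8]


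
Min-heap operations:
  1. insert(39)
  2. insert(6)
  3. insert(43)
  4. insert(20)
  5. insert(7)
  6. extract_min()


insert(39) -> [39]
insert(6) -> [6, 39]
insert(43) -> [6, 39, 43]
insert(20) -> [6, 20, 43, 39]
insert(7) -> [6, 7, 43, 39, 20]
extract_min()->6, [7, 20, 43, 39]

Final heap: [7, 20, 43, 39]


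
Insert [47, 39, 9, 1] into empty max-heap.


Insert 47: [47]
Insert 39: [47, 39]
Insert 9: [47, 39, 9]
Insert 1: [47, 39, 9, 1]

Final heap: [47, 39, 9, 1]


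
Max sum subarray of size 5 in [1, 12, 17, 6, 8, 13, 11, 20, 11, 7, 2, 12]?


[0:5]: 44
[1:6]: 56
[2:7]: 55
[3:8]: 58
[4:9]: 63
[5:10]: 62
[6:11]: 51
[7:12]: 52

Max: 63 at [4:9]


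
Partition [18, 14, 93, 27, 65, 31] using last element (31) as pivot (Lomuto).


Pivot: 31
  18 <= 31: advance i (no swap)
  14 <= 31: advance i (no swap)
  27 <= 31: swap -> [18, 14, 27, 93, 65, 31]
Place pivot at 3: [18, 14, 27, 31, 65, 93]

Partitioned: [18, 14, 27, 31, 65, 93]


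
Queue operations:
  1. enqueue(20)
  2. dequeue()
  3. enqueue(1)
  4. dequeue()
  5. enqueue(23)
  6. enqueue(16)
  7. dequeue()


enqueue(20) -> [20]
dequeue()->20, []
enqueue(1) -> [1]
dequeue()->1, []
enqueue(23) -> [23]
enqueue(16) -> [23, 16]
dequeue()->23, [16]

Final queue: [16]


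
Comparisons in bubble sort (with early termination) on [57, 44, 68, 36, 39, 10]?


Algorithm: bubble sort (with early termination)
Input: [57, 44, 68, 36, 39, 10]
Sorted: [10, 36, 39, 44, 57, 68]

15


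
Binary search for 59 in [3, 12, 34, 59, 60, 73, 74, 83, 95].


Step 1: lo=0, hi=8, mid=4, val=60
Step 2: lo=0, hi=3, mid=1, val=12
Step 3: lo=2, hi=3, mid=2, val=34
Step 4: lo=3, hi=3, mid=3, val=59

Found at index 3


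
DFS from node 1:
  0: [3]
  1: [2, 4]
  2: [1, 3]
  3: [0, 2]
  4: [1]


Visit 1, push [4, 2]
Visit 2, push [3]
Visit 3, push [0]
Visit 0, push []
Visit 4, push []

DFS order: [1, 2, 3, 0, 4]


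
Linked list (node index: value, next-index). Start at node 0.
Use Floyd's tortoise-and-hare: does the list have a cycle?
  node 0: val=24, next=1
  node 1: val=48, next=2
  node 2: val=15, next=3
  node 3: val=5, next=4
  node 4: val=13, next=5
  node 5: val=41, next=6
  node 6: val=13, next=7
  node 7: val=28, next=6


Floyd's tortoise (slow, +1) and hare (fast, +2):
  init: slow=0, fast=0
  step 1: slow=1, fast=2
  step 2: slow=2, fast=4
  step 3: slow=3, fast=6
  step 4: slow=4, fast=6
  step 5: slow=5, fast=6
  step 6: slow=6, fast=6
  slow == fast at node 6: cycle detected

Cycle: yes


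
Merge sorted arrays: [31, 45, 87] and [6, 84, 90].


Take 6 from B
Take 31 from A
Take 45 from A
Take 84 from B
Take 87 from A

Merged: [6, 31, 45, 84, 87, 90]


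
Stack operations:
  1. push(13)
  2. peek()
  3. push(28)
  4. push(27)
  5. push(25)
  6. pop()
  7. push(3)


push(13) -> [13]
peek()->13
push(28) -> [13, 28]
push(27) -> [13, 28, 27]
push(25) -> [13, 28, 27, 25]
pop()->25, [13, 28, 27]
push(3) -> [13, 28, 27, 3]

Final stack: [13, 28, 27, 3]


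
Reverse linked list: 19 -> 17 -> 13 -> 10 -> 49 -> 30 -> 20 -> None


Step 1: curr=19, set curr.next=prev(None) | reversed so far: 19
Step 2: curr=17, set curr.next=prev(19) | reversed so far: 17 -> 19
Step 3: curr=13, set curr.next=prev(17) | reversed so far: 13 -> 17 -> 19
Step 4: curr=10, set curr.next=prev(13) | reversed so far: 10 -> 13 -> 17 -> 19
Step 5: curr=49, set curr.next=prev(10) | reversed so far: 49 -> 10 -> 13 -> 17 -> 19
Step 6: curr=30, set curr.next=prev(49) | reversed so far: 30 -> 49 -> 10 -> 13 -> 17 -> 19
Step 7: curr=20, set curr.next=prev(30) | reversed so far: 20 -> 30 -> 49 -> 10 -> 13 -> 17 -> 19

20 -> 30 -> 49 -> 10 -> 13 -> 17 -> 19 -> None


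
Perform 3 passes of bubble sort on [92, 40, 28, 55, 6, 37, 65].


Initial: [92, 40, 28, 55, 6, 37, 65]
Pass 1: [40, 28, 55, 6, 37, 65, 92] (6 swaps)
Pass 2: [28, 40, 6, 37, 55, 65, 92] (3 swaps)
Pass 3: [28, 6, 37, 40, 55, 65, 92] (2 swaps)

After 3 passes: [28, 6, 37, 40, 55, 65, 92]


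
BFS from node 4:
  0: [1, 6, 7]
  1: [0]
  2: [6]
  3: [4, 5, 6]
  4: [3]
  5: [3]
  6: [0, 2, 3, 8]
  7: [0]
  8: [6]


Visit 4, enqueue [3]
Visit 3, enqueue [5, 6]
Visit 5, enqueue []
Visit 6, enqueue [0, 2, 8]
Visit 0, enqueue [1, 7]
Visit 2, enqueue []
Visit 8, enqueue []
Visit 1, enqueue []
Visit 7, enqueue []

BFS order: [4, 3, 5, 6, 0, 2, 8, 1, 7]


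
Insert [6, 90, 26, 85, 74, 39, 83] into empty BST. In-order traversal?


Insert 6: root
Insert 90: R from 6
Insert 26: R from 6 -> L from 90
Insert 85: R from 6 -> L from 90 -> R from 26
Insert 74: R from 6 -> L from 90 -> R from 26 -> L from 85
Insert 39: R from 6 -> L from 90 -> R from 26 -> L from 85 -> L from 74
Insert 83: R from 6 -> L from 90 -> R from 26 -> L from 85 -> R from 74

In-order: [6, 26, 39, 74, 83, 85, 90]


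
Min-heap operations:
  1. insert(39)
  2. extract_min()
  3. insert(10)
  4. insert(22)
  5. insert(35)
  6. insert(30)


insert(39) -> [39]
extract_min()->39, []
insert(10) -> [10]
insert(22) -> [10, 22]
insert(35) -> [10, 22, 35]
insert(30) -> [10, 22, 35, 30]

Final heap: [10, 22, 35, 30]


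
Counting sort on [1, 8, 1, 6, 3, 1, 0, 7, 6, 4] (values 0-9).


Input: [1, 8, 1, 6, 3, 1, 0, 7, 6, 4]
Counts: [1, 3, 0, 1, 1, 0, 2, 1, 1, 0]

Sorted: [0, 1, 1, 1, 3, 4, 6, 6, 7, 8]


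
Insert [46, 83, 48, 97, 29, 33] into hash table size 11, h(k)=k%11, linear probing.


Insert 46: h=2 -> slot 2
Insert 83: h=6 -> slot 6
Insert 48: h=4 -> slot 4
Insert 97: h=9 -> slot 9
Insert 29: h=7 -> slot 7
Insert 33: h=0 -> slot 0

Table: [33, None, 46, None, 48, None, 83, 29, None, 97, None]


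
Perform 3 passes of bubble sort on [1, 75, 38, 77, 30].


Initial: [1, 75, 38, 77, 30]
Pass 1: [1, 38, 75, 30, 77] (2 swaps)
Pass 2: [1, 38, 30, 75, 77] (1 swaps)
Pass 3: [1, 30, 38, 75, 77] (1 swaps)

After 3 passes: [1, 30, 38, 75, 77]


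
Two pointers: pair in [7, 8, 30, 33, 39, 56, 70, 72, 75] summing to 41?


lo=0(7)+hi=8(75)=82
lo=0(7)+hi=7(72)=79
lo=0(7)+hi=6(70)=77
lo=0(7)+hi=5(56)=63
lo=0(7)+hi=4(39)=46
lo=0(7)+hi=3(33)=40
lo=1(8)+hi=3(33)=41

Yes: 8+33=41


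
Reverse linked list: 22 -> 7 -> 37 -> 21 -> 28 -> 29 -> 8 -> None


Step 1: curr=22, set curr.next=prev(None) | reversed so far: 22
Step 2: curr=7, set curr.next=prev(22) | reversed so far: 7 -> 22
Step 3: curr=37, set curr.next=prev(7) | reversed so far: 37 -> 7 -> 22
Step 4: curr=21, set curr.next=prev(37) | reversed so far: 21 -> 37 -> 7 -> 22
Step 5: curr=28, set curr.next=prev(21) | reversed so far: 28 -> 21 -> 37 -> 7 -> 22
Step 6: curr=29, set curr.next=prev(28) | reversed so far: 29 -> 28 -> 21 -> 37 -> 7 -> 22
Step 7: curr=8, set curr.next=prev(29) | reversed so far: 8 -> 29 -> 28 -> 21 -> 37 -> 7 -> 22

8 -> 29 -> 28 -> 21 -> 37 -> 7 -> 22 -> None


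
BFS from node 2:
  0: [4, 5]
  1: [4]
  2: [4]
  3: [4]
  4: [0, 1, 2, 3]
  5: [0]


Visit 2, enqueue [4]
Visit 4, enqueue [0, 1, 3]
Visit 0, enqueue [5]
Visit 1, enqueue []
Visit 3, enqueue []
Visit 5, enqueue []

BFS order: [2, 4, 0, 1, 3, 5]


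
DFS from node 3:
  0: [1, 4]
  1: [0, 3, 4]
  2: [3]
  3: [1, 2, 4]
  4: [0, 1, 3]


Visit 3, push [4, 2, 1]
Visit 1, push [4, 0]
Visit 0, push [4]
Visit 4, push []
Visit 2, push []

DFS order: [3, 1, 0, 4, 2]


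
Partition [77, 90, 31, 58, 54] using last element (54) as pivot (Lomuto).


Pivot: 54
  31 <= 54: swap -> [31, 90, 77, 58, 54]
Place pivot at 1: [31, 54, 77, 58, 90]

Partitioned: [31, 54, 77, 58, 90]


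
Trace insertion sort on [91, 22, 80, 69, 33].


Initial: [91, 22, 80, 69, 33]
Insert 22: [22, 91, 80, 69, 33]
Insert 80: [22, 80, 91, 69, 33]
Insert 69: [22, 69, 80, 91, 33]
Insert 33: [22, 33, 69, 80, 91]

Sorted: [22, 33, 69, 80, 91]


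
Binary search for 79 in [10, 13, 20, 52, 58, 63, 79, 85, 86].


Step 1: lo=0, hi=8, mid=4, val=58
Step 2: lo=5, hi=8, mid=6, val=79

Found at index 6


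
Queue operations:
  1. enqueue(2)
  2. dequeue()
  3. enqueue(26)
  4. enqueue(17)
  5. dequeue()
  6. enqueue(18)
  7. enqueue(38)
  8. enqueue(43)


enqueue(2) -> [2]
dequeue()->2, []
enqueue(26) -> [26]
enqueue(17) -> [26, 17]
dequeue()->26, [17]
enqueue(18) -> [17, 18]
enqueue(38) -> [17, 18, 38]
enqueue(43) -> [17, 18, 38, 43]

Final queue: [17, 18, 38, 43]


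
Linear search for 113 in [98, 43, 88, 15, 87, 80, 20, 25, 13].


i=0: 98!=113
i=1: 43!=113
i=2: 88!=113
i=3: 15!=113
i=4: 87!=113
i=5: 80!=113
i=6: 20!=113
i=7: 25!=113
i=8: 13!=113

Not found, 9 comps


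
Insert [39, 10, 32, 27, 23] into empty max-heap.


Insert 39: [39]
Insert 10: [39, 10]
Insert 32: [39, 10, 32]
Insert 27: [39, 27, 32, 10]
Insert 23: [39, 27, 32, 10, 23]

Final heap: [39, 27, 32, 10, 23]


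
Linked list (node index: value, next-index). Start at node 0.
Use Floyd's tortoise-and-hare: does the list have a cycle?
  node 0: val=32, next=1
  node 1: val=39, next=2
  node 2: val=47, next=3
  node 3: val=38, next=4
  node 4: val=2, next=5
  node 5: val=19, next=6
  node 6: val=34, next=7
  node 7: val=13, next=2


Floyd's tortoise (slow, +1) and hare (fast, +2):
  init: slow=0, fast=0
  step 1: slow=1, fast=2
  step 2: slow=2, fast=4
  step 3: slow=3, fast=6
  step 4: slow=4, fast=2
  step 5: slow=5, fast=4
  step 6: slow=6, fast=6
  slow == fast at node 6: cycle detected

Cycle: yes


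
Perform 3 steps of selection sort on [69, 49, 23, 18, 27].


Initial: [69, 49, 23, 18, 27]
Step 1: min=18 at 3
  Swap: [18, 49, 23, 69, 27]
Step 2: min=23 at 2
  Swap: [18, 23, 49, 69, 27]
Step 3: min=27 at 4
  Swap: [18, 23, 27, 69, 49]

After 3 steps: [18, 23, 27, 69, 49]


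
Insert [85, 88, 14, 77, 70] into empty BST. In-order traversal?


Insert 85: root
Insert 88: R from 85
Insert 14: L from 85
Insert 77: L from 85 -> R from 14
Insert 70: L from 85 -> R from 14 -> L from 77

In-order: [14, 70, 77, 85, 88]


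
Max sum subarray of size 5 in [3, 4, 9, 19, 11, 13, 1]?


[0:5]: 46
[1:6]: 56
[2:7]: 53

Max: 56 at [1:6]


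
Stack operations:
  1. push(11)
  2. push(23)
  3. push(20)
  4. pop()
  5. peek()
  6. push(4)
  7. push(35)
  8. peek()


push(11) -> [11]
push(23) -> [11, 23]
push(20) -> [11, 23, 20]
pop()->20, [11, 23]
peek()->23
push(4) -> [11, 23, 4]
push(35) -> [11, 23, 4, 35]
peek()->35

Final stack: [11, 23, 4, 35]


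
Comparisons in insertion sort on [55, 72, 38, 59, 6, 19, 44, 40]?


Algorithm: insertion sort
Input: [55, 72, 38, 59, 6, 19, 44, 40]
Sorted: [6, 19, 38, 40, 44, 55, 59, 72]

23


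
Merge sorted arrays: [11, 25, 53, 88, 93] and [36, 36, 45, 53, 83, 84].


Take 11 from A
Take 25 from A
Take 36 from B
Take 36 from B
Take 45 from B
Take 53 from A
Take 53 from B
Take 83 from B
Take 84 from B

Merged: [11, 25, 36, 36, 45, 53, 53, 83, 84, 88, 93]


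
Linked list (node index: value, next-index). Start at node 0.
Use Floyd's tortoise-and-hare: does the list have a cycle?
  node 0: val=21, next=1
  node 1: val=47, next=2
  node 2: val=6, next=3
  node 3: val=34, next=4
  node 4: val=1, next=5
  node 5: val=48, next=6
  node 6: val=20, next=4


Floyd's tortoise (slow, +1) and hare (fast, +2):
  init: slow=0, fast=0
  step 1: slow=1, fast=2
  step 2: slow=2, fast=4
  step 3: slow=3, fast=6
  step 4: slow=4, fast=5
  step 5: slow=5, fast=4
  step 6: slow=6, fast=6
  slow == fast at node 6: cycle detected

Cycle: yes


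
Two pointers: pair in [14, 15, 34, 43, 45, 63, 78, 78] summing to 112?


lo=0(14)+hi=7(78)=92
lo=1(15)+hi=7(78)=93
lo=2(34)+hi=7(78)=112

Yes: 34+78=112


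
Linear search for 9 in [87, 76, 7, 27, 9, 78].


i=0: 87!=9
i=1: 76!=9
i=2: 7!=9
i=3: 27!=9
i=4: 9==9 found!

Found at 4, 5 comps


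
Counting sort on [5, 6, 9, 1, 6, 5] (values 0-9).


Input: [5, 6, 9, 1, 6, 5]
Counts: [0, 1, 0, 0, 0, 2, 2, 0, 0, 1]

Sorted: [1, 5, 5, 6, 6, 9]


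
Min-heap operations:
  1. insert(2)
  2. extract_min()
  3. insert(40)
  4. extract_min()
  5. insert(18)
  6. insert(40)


insert(2) -> [2]
extract_min()->2, []
insert(40) -> [40]
extract_min()->40, []
insert(18) -> [18]
insert(40) -> [18, 40]

Final heap: [18, 40]


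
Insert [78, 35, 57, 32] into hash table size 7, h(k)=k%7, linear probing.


Insert 78: h=1 -> slot 1
Insert 35: h=0 -> slot 0
Insert 57: h=1, 1 probes -> slot 2
Insert 32: h=4 -> slot 4

Table: [35, 78, 57, None, 32, None, None]


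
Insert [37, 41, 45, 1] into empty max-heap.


Insert 37: [37]
Insert 41: [41, 37]
Insert 45: [45, 37, 41]
Insert 1: [45, 37, 41, 1]

Final heap: [45, 37, 41, 1]


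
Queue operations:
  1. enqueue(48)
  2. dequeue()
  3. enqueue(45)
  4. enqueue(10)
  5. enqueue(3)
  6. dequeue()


enqueue(48) -> [48]
dequeue()->48, []
enqueue(45) -> [45]
enqueue(10) -> [45, 10]
enqueue(3) -> [45, 10, 3]
dequeue()->45, [10, 3]

Final queue: [10, 3]


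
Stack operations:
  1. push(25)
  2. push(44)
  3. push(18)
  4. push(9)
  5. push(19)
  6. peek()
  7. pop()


push(25) -> [25]
push(44) -> [25, 44]
push(18) -> [25, 44, 18]
push(9) -> [25, 44, 18, 9]
push(19) -> [25, 44, 18, 9, 19]
peek()->19
pop()->19, [25, 44, 18, 9]

Final stack: [25, 44, 18, 9]


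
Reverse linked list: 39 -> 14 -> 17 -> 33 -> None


Step 1: curr=39, set curr.next=prev(None) | reversed so far: 39
Step 2: curr=14, set curr.next=prev(39) | reversed so far: 14 -> 39
Step 3: curr=17, set curr.next=prev(14) | reversed so far: 17 -> 14 -> 39
Step 4: curr=33, set curr.next=prev(17) | reversed so far: 33 -> 17 -> 14 -> 39

33 -> 17 -> 14 -> 39 -> None


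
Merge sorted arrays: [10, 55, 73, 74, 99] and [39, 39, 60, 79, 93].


Take 10 from A
Take 39 from B
Take 39 from B
Take 55 from A
Take 60 from B
Take 73 from A
Take 74 from A
Take 79 from B
Take 93 from B

Merged: [10, 39, 39, 55, 60, 73, 74, 79, 93, 99]


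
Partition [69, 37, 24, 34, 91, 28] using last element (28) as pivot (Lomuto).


Pivot: 28
  24 <= 28: swap -> [24, 37, 69, 34, 91, 28]
Place pivot at 1: [24, 28, 69, 34, 91, 37]

Partitioned: [24, 28, 69, 34, 91, 37]


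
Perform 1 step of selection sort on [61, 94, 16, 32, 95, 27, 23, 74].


Initial: [61, 94, 16, 32, 95, 27, 23, 74]
Step 1: min=16 at 2
  Swap: [16, 94, 61, 32, 95, 27, 23, 74]

After 1 step: [16, 94, 61, 32, 95, 27, 23, 74]


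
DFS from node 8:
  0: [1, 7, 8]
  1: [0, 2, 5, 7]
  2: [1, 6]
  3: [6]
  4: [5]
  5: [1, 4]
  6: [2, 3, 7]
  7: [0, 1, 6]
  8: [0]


Visit 8, push [0]
Visit 0, push [7, 1]
Visit 1, push [7, 5, 2]
Visit 2, push [6]
Visit 6, push [7, 3]
Visit 3, push []
Visit 7, push []
Visit 5, push [4]
Visit 4, push []

DFS order: [8, 0, 1, 2, 6, 3, 7, 5, 4]


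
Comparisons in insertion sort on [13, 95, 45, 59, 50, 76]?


Algorithm: insertion sort
Input: [13, 95, 45, 59, 50, 76]
Sorted: [13, 45, 50, 59, 76, 95]

10


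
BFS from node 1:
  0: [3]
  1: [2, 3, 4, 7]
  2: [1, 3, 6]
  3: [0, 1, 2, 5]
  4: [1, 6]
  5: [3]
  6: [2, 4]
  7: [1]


Visit 1, enqueue [2, 3, 4, 7]
Visit 2, enqueue [6]
Visit 3, enqueue [0, 5]
Visit 4, enqueue []
Visit 7, enqueue []
Visit 6, enqueue []
Visit 0, enqueue []
Visit 5, enqueue []

BFS order: [1, 2, 3, 4, 7, 6, 0, 5]


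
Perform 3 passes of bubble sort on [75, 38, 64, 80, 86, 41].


Initial: [75, 38, 64, 80, 86, 41]
Pass 1: [38, 64, 75, 80, 41, 86] (3 swaps)
Pass 2: [38, 64, 75, 41, 80, 86] (1 swaps)
Pass 3: [38, 64, 41, 75, 80, 86] (1 swaps)

After 3 passes: [38, 64, 41, 75, 80, 86]


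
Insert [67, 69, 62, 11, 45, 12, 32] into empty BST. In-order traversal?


Insert 67: root
Insert 69: R from 67
Insert 62: L from 67
Insert 11: L from 67 -> L from 62
Insert 45: L from 67 -> L from 62 -> R from 11
Insert 12: L from 67 -> L from 62 -> R from 11 -> L from 45
Insert 32: L from 67 -> L from 62 -> R from 11 -> L from 45 -> R from 12

In-order: [11, 12, 32, 45, 62, 67, 69]


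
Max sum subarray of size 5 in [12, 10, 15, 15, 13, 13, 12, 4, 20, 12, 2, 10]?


[0:5]: 65
[1:6]: 66
[2:7]: 68
[3:8]: 57
[4:9]: 62
[5:10]: 61
[6:11]: 50
[7:12]: 48

Max: 68 at [2:7]


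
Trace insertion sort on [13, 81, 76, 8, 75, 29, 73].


Initial: [13, 81, 76, 8, 75, 29, 73]
Insert 81: [13, 81, 76, 8, 75, 29, 73]
Insert 76: [13, 76, 81, 8, 75, 29, 73]
Insert 8: [8, 13, 76, 81, 75, 29, 73]
Insert 75: [8, 13, 75, 76, 81, 29, 73]
Insert 29: [8, 13, 29, 75, 76, 81, 73]
Insert 73: [8, 13, 29, 73, 75, 76, 81]

Sorted: [8, 13, 29, 73, 75, 76, 81]


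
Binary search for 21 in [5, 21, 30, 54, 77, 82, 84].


Step 1: lo=0, hi=6, mid=3, val=54
Step 2: lo=0, hi=2, mid=1, val=21

Found at index 1


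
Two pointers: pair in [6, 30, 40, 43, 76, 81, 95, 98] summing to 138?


lo=0(6)+hi=7(98)=104
lo=1(30)+hi=7(98)=128
lo=2(40)+hi=7(98)=138

Yes: 40+98=138


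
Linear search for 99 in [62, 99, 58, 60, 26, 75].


i=0: 62!=99
i=1: 99==99 found!

Found at 1, 2 comps


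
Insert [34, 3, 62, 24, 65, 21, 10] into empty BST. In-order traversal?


Insert 34: root
Insert 3: L from 34
Insert 62: R from 34
Insert 24: L from 34 -> R from 3
Insert 65: R from 34 -> R from 62
Insert 21: L from 34 -> R from 3 -> L from 24
Insert 10: L from 34 -> R from 3 -> L from 24 -> L from 21

In-order: [3, 10, 21, 24, 34, 62, 65]


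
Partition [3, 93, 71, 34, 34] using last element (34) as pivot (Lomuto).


Pivot: 34
  3 <= 34: advance i (no swap)
  34 <= 34: swap -> [3, 34, 71, 93, 34]
Place pivot at 2: [3, 34, 34, 93, 71]

Partitioned: [3, 34, 34, 93, 71]
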